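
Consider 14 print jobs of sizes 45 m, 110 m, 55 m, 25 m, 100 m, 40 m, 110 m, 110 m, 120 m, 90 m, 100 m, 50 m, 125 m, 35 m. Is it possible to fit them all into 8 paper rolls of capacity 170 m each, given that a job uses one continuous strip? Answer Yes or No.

Yes

A valid assignment using 8 paper rolls:
  roll 1: 125 + 45 = 170
  roll 2: 120 + 50 = 170
  roll 3: 110 + 55 = 165
  roll 4: 110 + 40 = 150
  roll 5: 110 + 35 + 25 = 170
  roll 6: 100 = 100
  roll 7: 100 = 100
  roll 8: 90 = 90
Every load is within 170 m, so 8 paper rolls suffice.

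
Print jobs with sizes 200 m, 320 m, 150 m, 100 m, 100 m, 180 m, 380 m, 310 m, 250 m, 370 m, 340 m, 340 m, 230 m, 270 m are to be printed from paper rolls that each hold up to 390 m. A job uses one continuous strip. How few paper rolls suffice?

Total = 380 + 370 + 340 + 340 + 320 + 310 + 270 + 250 + 230 + 200 + 180 + 150 + 100 + 100 = 3540 m.
Lower bound: ⌈3540/390⌉ = 10 paper rolls.
A packing using 10 paper rolls:
  roll 1: 380 = 380
  roll 2: 370 = 370
  roll 3: 340 = 340
  roll 4: 340 = 340
  roll 5: 320 = 320
  roll 6: 310 = 310
  roll 7: 270 + 100 = 370
  roll 8: 250 + 100 = 350
  roll 9: 230 + 150 = 380
  roll 10: 200 + 180 = 380
This matches the lower bound, so 10 is optimal.

10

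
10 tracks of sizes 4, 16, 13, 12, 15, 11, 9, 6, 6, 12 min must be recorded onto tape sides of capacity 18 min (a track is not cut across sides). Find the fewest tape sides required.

Total = 16 + 15 + 13 + 12 + 12 + 11 + 9 + 6 + 6 + 4 = 104 min.
Lower bound: ⌈104/18⌉ = 6 tape sides.
A packing using 7 tape sides:
  side 1: 16 = 16
  side 2: 15 = 15
  side 3: 13 + 4 = 17
  side 4: 12 + 6 = 18
  side 5: 12 + 6 = 18
  side 6: 11 = 11
  side 7: 9 = 9
No arrangement into 6 tape sides stays within capacity, so 7 is optimal.

7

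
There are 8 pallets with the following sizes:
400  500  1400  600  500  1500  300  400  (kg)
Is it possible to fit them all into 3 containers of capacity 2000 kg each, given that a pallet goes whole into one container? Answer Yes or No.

A valid assignment using 3 containers:
  container 1: 1500 + 500 = 2000
  container 2: 1400 + 600 = 2000
  container 3: 500 + 400 + 400 + 300 = 1600
Every load is within 2000 kg, so 3 containers suffice.

Yes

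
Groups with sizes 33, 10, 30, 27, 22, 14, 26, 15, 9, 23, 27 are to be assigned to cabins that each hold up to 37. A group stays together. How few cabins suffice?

Total = 33 + 30 + 27 + 27 + 26 + 23 + 22 + 15 + 14 + 10 + 9 = 236.
Lower bound: ⌈236/37⌉ = 7 cabins.
A packing using 7 cabins:
  cabin 1: 33 = 33
  cabin 2: 30 = 30
  cabin 3: 27 + 10 = 37
  cabin 4: 27 + 9 = 36
  cabin 5: 26 = 26
  cabin 6: 23 + 14 = 37
  cabin 7: 22 + 15 = 37
This matches the lower bound, so 7 is optimal.

7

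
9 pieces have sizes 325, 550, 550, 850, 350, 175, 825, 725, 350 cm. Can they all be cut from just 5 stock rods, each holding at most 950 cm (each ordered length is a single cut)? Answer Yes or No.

Total = 4700 cm; ⌈4700/950⌉ = 5.
The bound of 5 does not rule out 5, but exhaustive search shows no assignment into 5 stock rods of capacity 950 cm exists — the minimum is 6.

No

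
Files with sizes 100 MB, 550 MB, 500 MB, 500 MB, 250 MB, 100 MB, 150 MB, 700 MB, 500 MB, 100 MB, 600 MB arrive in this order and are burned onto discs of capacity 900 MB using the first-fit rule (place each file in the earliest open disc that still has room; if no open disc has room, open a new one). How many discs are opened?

6

  100 → disc 1 (new)  [load 100/900]
  550 → disc 1  [load 650/900]
  500 → disc 2 (new)  [load 500/900]
  500 → disc 3 (new)  [load 500/900]
  250 → disc 1  [load 900/900]
  100 → disc 2  [load 600/900]
  150 → disc 2  [load 750/900]
  700 → disc 4 (new)  [load 700/900]
  500 → disc 5 (new)  [load 500/900]
  100 → disc 2  [load 850/900]
  600 → disc 6 (new)  [load 600/900]
6 discs opened.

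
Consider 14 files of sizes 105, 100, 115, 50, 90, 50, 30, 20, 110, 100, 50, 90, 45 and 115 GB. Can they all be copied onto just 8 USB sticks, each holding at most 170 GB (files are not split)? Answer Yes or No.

A valid assignment using 8 USB sticks:
  USB stick 1: 115 + 50 = 165
  USB stick 2: 115 + 50 = 165
  USB stick 3: 110 + 50 = 160
  USB stick 4: 105 + 45 + 20 = 170
  USB stick 5: 100 + 30 = 130
  USB stick 6: 100 = 100
  USB stick 7: 90 = 90
  USB stick 8: 90 = 90
Every load is within 170 GB, so 8 USB sticks suffice.

Yes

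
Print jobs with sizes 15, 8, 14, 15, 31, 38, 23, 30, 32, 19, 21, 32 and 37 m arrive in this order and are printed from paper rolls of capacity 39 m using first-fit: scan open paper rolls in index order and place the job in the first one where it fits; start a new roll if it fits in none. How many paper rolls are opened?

  15 → roll 1 (new)  [load 15/39]
  8 → roll 1  [load 23/39]
  14 → roll 1  [load 37/39]
  15 → roll 2 (new)  [load 15/39]
  31 → roll 3 (new)  [load 31/39]
  38 → roll 4 (new)  [load 38/39]
  23 → roll 2  [load 38/39]
  30 → roll 5 (new)  [load 30/39]
  32 → roll 6 (new)  [load 32/39]
  19 → roll 7 (new)  [load 19/39]
  21 → roll 8 (new)  [load 21/39]
  32 → roll 9 (new)  [load 32/39]
  37 → roll 10 (new)  [load 37/39]
10 paper rolls opened.

10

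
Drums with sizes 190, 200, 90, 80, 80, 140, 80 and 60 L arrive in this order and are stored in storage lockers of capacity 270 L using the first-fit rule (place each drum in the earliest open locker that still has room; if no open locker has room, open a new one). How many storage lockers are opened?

4

  190 → locker 1 (new)  [load 190/270]
  200 → locker 2 (new)  [load 200/270]
  90 → locker 3 (new)  [load 90/270]
  80 → locker 1  [load 270/270]
  80 → locker 3  [load 170/270]
  140 → locker 4 (new)  [load 140/270]
  80 → locker 3  [load 250/270]
  60 → locker 2  [load 260/270]
4 storage lockers opened.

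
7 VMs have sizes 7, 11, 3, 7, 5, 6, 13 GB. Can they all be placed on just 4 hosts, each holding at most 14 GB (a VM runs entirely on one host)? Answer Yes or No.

Yes

A valid assignment using 4 hosts:
  host 1: 13 = 13
  host 2: 11 + 3 = 14
  host 3: 7 + 7 = 14
  host 4: 6 + 5 = 11
Every load is within 14 GB, so 4 hosts suffice.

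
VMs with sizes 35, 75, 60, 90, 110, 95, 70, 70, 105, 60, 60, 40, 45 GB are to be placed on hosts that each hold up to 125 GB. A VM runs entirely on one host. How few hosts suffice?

9

Total = 110 + 105 + 95 + 90 + 75 + 70 + 70 + 60 + 60 + 60 + 45 + 40 + 35 = 915 GB.
Lower bound: ⌈915/125⌉ = 8 hosts.
A packing using 9 hosts:
  host 1: 110 = 110
  host 2: 105 = 105
  host 3: 95 = 95
  host 4: 90 + 35 = 125
  host 5: 75 + 45 = 120
  host 6: 70 + 40 = 110
  host 7: 70 = 70
  host 8: 60 + 60 = 120
  host 9: 60 = 60
No arrangement into 8 hosts stays within capacity, so 9 is optimal.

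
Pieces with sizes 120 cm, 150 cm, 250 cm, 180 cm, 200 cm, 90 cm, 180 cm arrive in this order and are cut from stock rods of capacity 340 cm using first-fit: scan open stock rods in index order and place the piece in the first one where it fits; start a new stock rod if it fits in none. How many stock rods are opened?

  120 → stock rod 1 (new)  [load 120/340]
  150 → stock rod 1  [load 270/340]
  250 → stock rod 2 (new)  [load 250/340]
  180 → stock rod 3 (new)  [load 180/340]
  200 → stock rod 4 (new)  [load 200/340]
  90 → stock rod 2  [load 340/340]
  180 → stock rod 5 (new)  [load 180/340]
5 stock rods opened.

5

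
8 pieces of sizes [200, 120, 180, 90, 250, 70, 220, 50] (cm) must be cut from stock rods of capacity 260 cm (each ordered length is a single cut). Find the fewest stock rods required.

5

Total = 250 + 220 + 200 + 180 + 120 + 90 + 70 + 50 = 1180 cm.
Lower bound: ⌈1180/260⌉ = 5 stock rods.
A packing using 5 stock rods:
  stock rod 1: 250 = 250
  stock rod 2: 220 = 220
  stock rod 3: 200 + 50 = 250
  stock rod 4: 180 + 70 = 250
  stock rod 5: 120 + 90 = 210
This matches the lower bound, so 5 is optimal.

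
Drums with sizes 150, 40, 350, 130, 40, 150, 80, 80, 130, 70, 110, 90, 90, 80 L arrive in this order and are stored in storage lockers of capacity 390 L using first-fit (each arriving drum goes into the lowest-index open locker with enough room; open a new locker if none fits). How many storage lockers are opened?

  150 → locker 1 (new)  [load 150/390]
  40 → locker 1  [load 190/390]
  350 → locker 2 (new)  [load 350/390]
  130 → locker 1  [load 320/390]
  40 → locker 1  [load 360/390]
  150 → locker 3 (new)  [load 150/390]
  80 → locker 3  [load 230/390]
  80 → locker 3  [load 310/390]
  130 → locker 4 (new)  [load 130/390]
  70 → locker 3  [load 380/390]
  110 → locker 4  [load 240/390]
  90 → locker 4  [load 330/390]
  90 → locker 5 (new)  [load 90/390]
  80 → locker 5  [load 170/390]
5 storage lockers opened.

5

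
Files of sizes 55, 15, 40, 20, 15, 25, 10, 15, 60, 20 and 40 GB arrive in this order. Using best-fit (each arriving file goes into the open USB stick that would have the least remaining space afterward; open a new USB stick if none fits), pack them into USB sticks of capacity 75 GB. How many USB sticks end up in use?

  55 → USB stick 1 (new)  [load 55/75]
  15 → USB stick 1  [load 70/75]
  40 → USB stick 2 (new)  [load 40/75]
  20 → USB stick 2  [load 60/75]
  15 → USB stick 2  [load 75/75]
  25 → USB stick 3 (new)  [load 25/75]
  10 → USB stick 3  [load 35/75]
  15 → USB stick 3  [load 50/75]
  60 → USB stick 4 (new)  [load 60/75]
  20 → USB stick 3  [load 70/75]
  40 → USB stick 5 (new)  [load 40/75]
5 USB sticks opened.

5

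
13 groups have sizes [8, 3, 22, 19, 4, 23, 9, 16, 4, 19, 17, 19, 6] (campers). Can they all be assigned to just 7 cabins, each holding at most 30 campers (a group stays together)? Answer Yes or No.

Yes

A valid assignment using 7 cabins:
  cabin 1: 23 + 6 = 29
  cabin 2: 22 + 8 = 30
  cabin 3: 19 + 9 = 28
  cabin 4: 19 + 4 + 4 + 3 = 30
  cabin 5: 19 = 19
  cabin 6: 17 = 17
  cabin 7: 16 = 16
Every load is within 30 campers, so 7 cabins suffice.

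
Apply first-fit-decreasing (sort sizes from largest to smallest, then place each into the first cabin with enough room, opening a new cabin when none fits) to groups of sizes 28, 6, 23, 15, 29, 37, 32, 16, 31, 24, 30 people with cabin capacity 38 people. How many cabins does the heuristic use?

9

Sorted descending: 37, 32, 31, 30, 29, 28, 24, 23, 16, 15, 6.
  37 → cabin 1 (new)  [load 37/38]
  32 → cabin 2 (new)  [load 32/38]
  31 → cabin 3 (new)  [load 31/38]
  30 → cabin 4 (new)  [load 30/38]
  29 → cabin 5 (new)  [load 29/38]
  28 → cabin 6 (new)  [load 28/38]
  24 → cabin 7 (new)  [load 24/38]
  23 → cabin 8 (new)  [load 23/38]
  16 → cabin 9 (new)  [load 16/38]
  15 → cabin 8  [load 38/38]
  6 → cabin 2  [load 38/38]
9 cabins opened.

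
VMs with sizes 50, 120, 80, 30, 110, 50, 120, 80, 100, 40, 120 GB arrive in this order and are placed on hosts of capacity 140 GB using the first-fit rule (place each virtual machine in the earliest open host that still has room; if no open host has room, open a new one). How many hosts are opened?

7

  50 → host 1 (new)  [load 50/140]
  120 → host 2 (new)  [load 120/140]
  80 → host 1  [load 130/140]
  30 → host 3 (new)  [load 30/140]
  110 → host 3  [load 140/140]
  50 → host 4 (new)  [load 50/140]
  120 → host 5 (new)  [load 120/140]
  80 → host 4  [load 130/140]
  100 → host 6 (new)  [load 100/140]
  40 → host 6  [load 140/140]
  120 → host 7 (new)  [load 120/140]
7 hosts opened.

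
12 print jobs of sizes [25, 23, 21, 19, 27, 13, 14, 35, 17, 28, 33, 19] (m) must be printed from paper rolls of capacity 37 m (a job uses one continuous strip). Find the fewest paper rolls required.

Total = 35 + 33 + 28 + 27 + 25 + 23 + 21 + 19 + 19 + 17 + 14 + 13 = 274 m.
Lower bound: ⌈274/37⌉ = 8 paper rolls.
Also, 9 print jobs each exceed 37/2 m, and no two of those can share a roll, so at least 9 paper rolls are needed.
A packing using 9 paper rolls:
  roll 1: 35 = 35
  roll 2: 33 = 33
  roll 3: 28 = 28
  roll 4: 27 = 27
  roll 5: 25 = 25
  roll 6: 23 + 14 = 37
  roll 7: 21 + 13 = 34
  roll 8: 19 + 17 = 36
  roll 9: 19 = 19
This matches the lower bound, so 9 is optimal.

9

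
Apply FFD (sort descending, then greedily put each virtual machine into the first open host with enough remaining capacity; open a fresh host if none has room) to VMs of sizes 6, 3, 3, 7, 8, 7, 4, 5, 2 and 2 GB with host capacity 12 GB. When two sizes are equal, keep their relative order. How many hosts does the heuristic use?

4

Sorted descending: 8, 7, 7, 6, 5, 4, 3, 3, 2, 2.
  8 → host 1 (new)  [load 8/12]
  7 → host 2 (new)  [load 7/12]
  7 → host 3 (new)  [load 7/12]
  6 → host 4 (new)  [load 6/12]
  5 → host 2  [load 12/12]
  4 → host 1  [load 12/12]
  3 → host 3  [load 10/12]
  3 → host 4  [load 9/12]
  2 → host 3  [load 12/12]
  2 → host 4  [load 11/12]
4 hosts opened.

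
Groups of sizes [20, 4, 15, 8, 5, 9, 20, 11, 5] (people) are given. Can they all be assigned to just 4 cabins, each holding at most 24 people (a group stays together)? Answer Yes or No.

No

Total = 97 people; ⌈97/24⌉ = 5.
At least 5 cabins are required, but only 4 are allowed.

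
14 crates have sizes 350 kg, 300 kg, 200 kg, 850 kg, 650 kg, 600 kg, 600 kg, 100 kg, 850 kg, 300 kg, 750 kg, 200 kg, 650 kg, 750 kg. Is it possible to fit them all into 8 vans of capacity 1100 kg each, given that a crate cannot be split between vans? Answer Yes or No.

Yes

A valid assignment using 8 vans:
  van 1: 850 + 200 = 1050
  van 2: 850 + 200 = 1050
  van 3: 750 + 350 = 1100
  van 4: 750 + 300 = 1050
  van 5: 650 + 300 + 100 = 1050
  van 6: 650 = 650
  van 7: 600 = 600
  van 8: 600 = 600
Every load is within 1100 kg, so 8 vans suffice.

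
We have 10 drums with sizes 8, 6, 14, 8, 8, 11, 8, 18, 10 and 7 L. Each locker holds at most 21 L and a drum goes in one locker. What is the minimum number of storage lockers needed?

Total = 18 + 14 + 11 + 10 + 8 + 8 + 8 + 8 + 7 + 6 = 98 L.
Lower bound: ⌈98/21⌉ = 5 storage lockers.
A packing using 6 storage lockers:
  locker 1: 18 = 18
  locker 2: 14 + 7 = 21
  locker 3: 11 + 10 = 21
  locker 4: 8 + 8 = 16
  locker 5: 8 + 8 = 16
  locker 6: 6 = 6
No arrangement into 5 storage lockers stays within capacity, so 6 is optimal.

6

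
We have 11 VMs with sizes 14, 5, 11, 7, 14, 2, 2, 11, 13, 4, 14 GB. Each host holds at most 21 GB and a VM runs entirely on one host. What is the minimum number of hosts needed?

6

Total = 14 + 14 + 14 + 13 + 11 + 11 + 7 + 5 + 4 + 2 + 2 = 97 GB.
Lower bound: ⌈97/21⌉ = 5 hosts.
Also, 6 VMs each exceed 21/2 GB, and no two of those can share a host, so at least 6 hosts are needed.
A packing using 6 hosts:
  host 1: 14 + 7 = 21
  host 2: 14 + 5 + 2 = 21
  host 3: 14 + 4 + 2 = 20
  host 4: 13 = 13
  host 5: 11 = 11
  host 6: 11 = 11
This matches the lower bound, so 6 is optimal.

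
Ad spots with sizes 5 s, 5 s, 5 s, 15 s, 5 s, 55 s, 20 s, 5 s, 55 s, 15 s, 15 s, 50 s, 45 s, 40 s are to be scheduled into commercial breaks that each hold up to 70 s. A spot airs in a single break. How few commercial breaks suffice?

Total = 55 + 55 + 50 + 45 + 40 + 20 + 15 + 15 + 15 + 5 + 5 + 5 + 5 + 5 = 335 s.
Lower bound: ⌈335/70⌉ = 5 commercial breaks.
A packing using 5 commercial breaks:
  break 1: 55 + 15 = 70
  break 2: 55 + 15 = 70
  break 3: 50 + 20 = 70
  break 4: 45 + 15 + 5 + 5 = 70
  break 5: 40 + 5 + 5 + 5 = 55
This matches the lower bound, so 5 is optimal.

5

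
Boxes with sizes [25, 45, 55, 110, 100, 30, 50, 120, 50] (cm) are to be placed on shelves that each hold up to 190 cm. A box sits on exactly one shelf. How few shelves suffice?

4

Total = 120 + 110 + 100 + 55 + 50 + 50 + 45 + 30 + 25 = 585 cm.
Lower bound: ⌈585/190⌉ = 4 shelves.
A packing using 4 shelves:
  shelf 1: 120 + 55 = 175
  shelf 2: 110 + 50 + 30 = 190
  shelf 3: 100 + 50 + 25 = 175
  shelf 4: 45 = 45
This matches the lower bound, so 4 is optimal.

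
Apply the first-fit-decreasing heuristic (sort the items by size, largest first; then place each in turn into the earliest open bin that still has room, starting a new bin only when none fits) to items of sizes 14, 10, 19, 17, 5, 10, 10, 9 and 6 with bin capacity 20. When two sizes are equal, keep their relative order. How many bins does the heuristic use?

6

Sorted descending: 19, 17, 14, 10, 10, 10, 9, 6, 5.
  19 → bin 1 (new)  [load 19/20]
  17 → bin 2 (new)  [load 17/20]
  14 → bin 3 (new)  [load 14/20]
  10 → bin 4 (new)  [load 10/20]
  10 → bin 4  [load 20/20]
  10 → bin 5 (new)  [load 10/20]
  9 → bin 5  [load 19/20]
  6 → bin 3  [load 20/20]
  5 → bin 6 (new)  [load 5/20]
6 bins opened.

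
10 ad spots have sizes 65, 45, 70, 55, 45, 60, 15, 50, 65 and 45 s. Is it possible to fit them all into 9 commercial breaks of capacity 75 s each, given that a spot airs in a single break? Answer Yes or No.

Yes

A valid assignment using 9 commercial breaks:
  break 1: 70 = 70
  break 2: 65 = 65
  break 3: 65 = 65
  break 4: 60 + 15 = 75
  break 5: 55 = 55
  break 6: 50 = 50
  break 7: 45 = 45
  break 8: 45 = 45
  break 9: 45 = 45
Every load is within 75 s, so 9 commercial breaks suffice.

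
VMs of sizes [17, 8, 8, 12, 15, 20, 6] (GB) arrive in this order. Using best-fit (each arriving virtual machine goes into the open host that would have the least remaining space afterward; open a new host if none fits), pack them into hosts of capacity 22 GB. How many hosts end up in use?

  17 → host 1 (new)  [load 17/22]
  8 → host 2 (new)  [load 8/22]
  8 → host 2  [load 16/22]
  12 → host 3 (new)  [load 12/22]
  15 → host 4 (new)  [load 15/22]
  20 → host 5 (new)  [load 20/22]
  6 → host 2  [load 22/22]
5 hosts opened.

5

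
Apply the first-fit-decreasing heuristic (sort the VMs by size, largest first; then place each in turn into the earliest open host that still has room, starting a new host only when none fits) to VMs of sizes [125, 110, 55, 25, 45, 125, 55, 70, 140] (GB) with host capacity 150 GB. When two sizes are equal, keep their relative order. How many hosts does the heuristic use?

6

Sorted descending: 140, 125, 125, 110, 70, 55, 55, 45, 25.
  140 → host 1 (new)  [load 140/150]
  125 → host 2 (new)  [load 125/150]
  125 → host 3 (new)  [load 125/150]
  110 → host 4 (new)  [load 110/150]
  70 → host 5 (new)  [load 70/150]
  55 → host 5  [load 125/150]
  55 → host 6 (new)  [load 55/150]
  45 → host 6  [load 100/150]
  25 → host 2  [load 150/150]
6 hosts opened.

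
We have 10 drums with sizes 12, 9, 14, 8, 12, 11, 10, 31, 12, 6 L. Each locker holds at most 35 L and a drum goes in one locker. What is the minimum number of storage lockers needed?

4

Total = 31 + 14 + 12 + 12 + 12 + 11 + 10 + 9 + 8 + 6 = 125 L.
Lower bound: ⌈125/35⌉ = 4 storage lockers.
A packing using 4 storage lockers:
  locker 1: 31 = 31
  locker 2: 14 + 12 + 9 = 35
  locker 3: 12 + 12 + 11 = 35
  locker 4: 10 + 8 + 6 = 24
This matches the lower bound, so 4 is optimal.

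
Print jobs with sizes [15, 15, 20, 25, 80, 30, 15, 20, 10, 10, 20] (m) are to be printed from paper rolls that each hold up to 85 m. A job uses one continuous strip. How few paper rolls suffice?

4

Total = 80 + 30 + 25 + 20 + 20 + 20 + 15 + 15 + 15 + 10 + 10 = 260 m.
Lower bound: ⌈260/85⌉ = 4 paper rolls.
A packing using 4 paper rolls:
  roll 1: 80 = 80
  roll 2: 30 + 25 + 20 + 10 = 85
  roll 3: 20 + 20 + 15 + 15 + 15 = 85
  roll 4: 10 = 10
This matches the lower bound, so 4 is optimal.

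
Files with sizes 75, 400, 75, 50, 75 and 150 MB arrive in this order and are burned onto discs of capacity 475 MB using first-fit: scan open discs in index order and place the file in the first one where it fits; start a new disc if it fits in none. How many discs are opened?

2

  75 → disc 1 (new)  [load 75/475]
  400 → disc 1  [load 475/475]
  75 → disc 2 (new)  [load 75/475]
  50 → disc 2  [load 125/475]
  75 → disc 2  [load 200/475]
  150 → disc 2  [load 350/475]
2 discs opened.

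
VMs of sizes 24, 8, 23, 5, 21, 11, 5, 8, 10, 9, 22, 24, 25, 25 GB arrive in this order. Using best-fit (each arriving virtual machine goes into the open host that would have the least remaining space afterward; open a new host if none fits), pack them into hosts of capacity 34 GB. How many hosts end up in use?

8

  24 → host 1 (new)  [load 24/34]
  8 → host 1  [load 32/34]
  23 → host 2 (new)  [load 23/34]
  5 → host 2  [load 28/34]
  21 → host 3 (new)  [load 21/34]
  11 → host 3  [load 32/34]
  5 → host 2  [load 33/34]
  8 → host 4 (new)  [load 8/34]
  10 → host 4  [load 18/34]
  9 → host 4  [load 27/34]
  22 → host 5 (new)  [load 22/34]
  24 → host 6 (new)  [load 24/34]
  25 → host 7 (new)  [load 25/34]
  25 → host 8 (new)  [load 25/34]
8 hosts opened.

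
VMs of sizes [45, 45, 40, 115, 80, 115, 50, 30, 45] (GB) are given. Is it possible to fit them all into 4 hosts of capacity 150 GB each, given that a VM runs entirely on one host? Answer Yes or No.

No

Total = 565 GB; ⌈565/150⌉ = 4.
The bound of 4 does not rule out 4, but exhaustive search shows no assignment into 4 hosts of capacity 150 GB exists — the minimum is 5.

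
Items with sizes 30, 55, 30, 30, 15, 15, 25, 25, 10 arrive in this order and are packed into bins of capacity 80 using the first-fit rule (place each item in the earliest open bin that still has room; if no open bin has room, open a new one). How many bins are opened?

  30 → bin 1 (new)  [load 30/80]
  55 → bin 2 (new)  [load 55/80]
  30 → bin 1  [load 60/80]
  30 → bin 3 (new)  [load 30/80]
  15 → bin 1  [load 75/80]
  15 → bin 2  [load 70/80]
  25 → bin 3  [load 55/80]
  25 → bin 3  [load 80/80]
  10 → bin 2  [load 80/80]
3 bins opened.

3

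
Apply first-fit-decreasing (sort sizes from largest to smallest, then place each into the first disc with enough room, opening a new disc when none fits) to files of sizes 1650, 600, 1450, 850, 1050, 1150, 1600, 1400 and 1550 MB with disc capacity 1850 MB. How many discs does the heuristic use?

Sorted descending: 1650, 1600, 1550, 1450, 1400, 1150, 1050, 850, 600.
  1650 → disc 1 (new)  [load 1650/1850]
  1600 → disc 2 (new)  [load 1600/1850]
  1550 → disc 3 (new)  [load 1550/1850]
  1450 → disc 4 (new)  [load 1450/1850]
  1400 → disc 5 (new)  [load 1400/1850]
  1150 → disc 6 (new)  [load 1150/1850]
  1050 → disc 7 (new)  [load 1050/1850]
  850 → disc 8 (new)  [load 850/1850]
  600 → disc 6  [load 1750/1850]
8 discs opened.

8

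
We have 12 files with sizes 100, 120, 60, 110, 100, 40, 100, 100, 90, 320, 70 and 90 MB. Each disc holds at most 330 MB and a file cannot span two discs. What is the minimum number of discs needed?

4

Total = 320 + 120 + 110 + 100 + 100 + 100 + 100 + 90 + 90 + 70 + 60 + 40 = 1300 MB.
Lower bound: ⌈1300/330⌉ = 4 discs.
A packing using 4 discs:
  disc 1: 320 = 320
  disc 2: 120 + 110 + 100 = 330
  disc 3: 100 + 100 + 90 + 40 = 330
  disc 4: 100 + 90 + 70 + 60 = 320
This matches the lower bound, so 4 is optimal.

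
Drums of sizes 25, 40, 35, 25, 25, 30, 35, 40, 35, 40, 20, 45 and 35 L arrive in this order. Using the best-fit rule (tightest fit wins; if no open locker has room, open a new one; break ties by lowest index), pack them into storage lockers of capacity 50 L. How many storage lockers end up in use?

11

  25 → locker 1 (new)  [load 25/50]
  40 → locker 2 (new)  [load 40/50]
  35 → locker 3 (new)  [load 35/50]
  25 → locker 1  [load 50/50]
  25 → locker 4 (new)  [load 25/50]
  30 → locker 5 (new)  [load 30/50]
  35 → locker 6 (new)  [load 35/50]
  40 → locker 7 (new)  [load 40/50]
  35 → locker 8 (new)  [load 35/50]
  40 → locker 9 (new)  [load 40/50]
  20 → locker 5  [load 50/50]
  45 → locker 10 (new)  [load 45/50]
  35 → locker 11 (new)  [load 35/50]
11 storage lockers opened.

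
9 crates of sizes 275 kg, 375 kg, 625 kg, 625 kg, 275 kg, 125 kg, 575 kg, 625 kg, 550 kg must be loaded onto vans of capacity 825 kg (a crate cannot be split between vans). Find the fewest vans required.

6

Total = 625 + 625 + 625 + 575 + 550 + 375 + 275 + 275 + 125 = 4050 kg.
Lower bound: ⌈4050/825⌉ = 5 vans.
A packing using 6 vans:
  van 1: 625 + 125 = 750
  van 2: 625 = 625
  van 3: 625 = 625
  van 4: 575 = 575
  van 5: 550 + 275 = 825
  van 6: 375 + 275 = 650
No arrangement into 5 vans stays within capacity, so 6 is optimal.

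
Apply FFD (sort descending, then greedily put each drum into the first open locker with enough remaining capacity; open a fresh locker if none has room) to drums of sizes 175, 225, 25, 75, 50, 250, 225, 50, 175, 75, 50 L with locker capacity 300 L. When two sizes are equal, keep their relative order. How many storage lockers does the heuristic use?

5

Sorted descending: 250, 225, 225, 175, 175, 75, 75, 50, 50, 50, 25.
  250 → locker 1 (new)  [load 250/300]
  225 → locker 2 (new)  [load 225/300]
  225 → locker 3 (new)  [load 225/300]
  175 → locker 4 (new)  [load 175/300]
  175 → locker 5 (new)  [load 175/300]
  75 → locker 2  [load 300/300]
  75 → locker 3  [load 300/300]
  50 → locker 1  [load 300/300]
  50 → locker 4  [load 225/300]
  50 → locker 4  [load 275/300]
  25 → locker 4  [load 300/300]
5 storage lockers opened.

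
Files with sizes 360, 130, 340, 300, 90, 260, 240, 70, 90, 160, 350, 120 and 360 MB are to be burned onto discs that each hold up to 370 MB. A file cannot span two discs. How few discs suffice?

Total = 360 + 360 + 350 + 340 + 300 + 260 + 240 + 160 + 130 + 120 + 90 + 90 + 70 = 2870 MB.
Lower bound: ⌈2870/370⌉ = 8 discs.
A packing using 8 discs:
  disc 1: 360 = 360
  disc 2: 360 = 360
  disc 3: 350 = 350
  disc 4: 340 = 340
  disc 5: 300 + 70 = 370
  disc 6: 260 + 90 = 350
  disc 7: 240 + 130 = 370
  disc 8: 160 + 120 + 90 = 370
This matches the lower bound, so 8 is optimal.

8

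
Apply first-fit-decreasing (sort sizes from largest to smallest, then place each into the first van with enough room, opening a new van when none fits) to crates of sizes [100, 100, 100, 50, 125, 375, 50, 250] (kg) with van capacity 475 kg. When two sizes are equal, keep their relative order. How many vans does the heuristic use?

3

Sorted descending: 375, 250, 125, 100, 100, 100, 50, 50.
  375 → van 1 (new)  [load 375/475]
  250 → van 2 (new)  [load 250/475]
  125 → van 2  [load 375/475]
  100 → van 1  [load 475/475]
  100 → van 2  [load 475/475]
  100 → van 3 (new)  [load 100/475]
  50 → van 3  [load 150/475]
  50 → van 3  [load 200/475]
3 vans opened.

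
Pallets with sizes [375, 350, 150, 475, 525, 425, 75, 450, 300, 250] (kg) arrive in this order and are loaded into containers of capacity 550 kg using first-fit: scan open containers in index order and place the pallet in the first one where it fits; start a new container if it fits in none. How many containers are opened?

7

  375 → container 1 (new)  [load 375/550]
  350 → container 2 (new)  [load 350/550]
  150 → container 1  [load 525/550]
  475 → container 3 (new)  [load 475/550]
  525 → container 4 (new)  [load 525/550]
  425 → container 5 (new)  [load 425/550]
  75 → container 2  [load 425/550]
  450 → container 6 (new)  [load 450/550]
  300 → container 7 (new)  [load 300/550]
  250 → container 7  [load 550/550]
7 containers opened.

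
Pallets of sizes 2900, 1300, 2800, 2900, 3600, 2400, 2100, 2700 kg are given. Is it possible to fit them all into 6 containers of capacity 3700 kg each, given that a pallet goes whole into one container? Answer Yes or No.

No

Total = 20700 kg; ⌈20700/3700⌉ = 6.
7 pallets each exceed half the capacity and cannot share a container, forcing at least 7 containers.
At least 7 containers are required, but only 6 are allowed.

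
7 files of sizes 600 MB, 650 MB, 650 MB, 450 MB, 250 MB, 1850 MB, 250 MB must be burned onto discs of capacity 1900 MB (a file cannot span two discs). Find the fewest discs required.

3

Total = 1850 + 650 + 650 + 600 + 450 + 250 + 250 = 4700 MB.
Lower bound: ⌈4700/1900⌉ = 3 discs.
A packing using 3 discs:
  disc 1: 1850 = 1850
  disc 2: 650 + 650 + 600 = 1900
  disc 3: 450 + 250 + 250 = 950
This matches the lower bound, so 3 is optimal.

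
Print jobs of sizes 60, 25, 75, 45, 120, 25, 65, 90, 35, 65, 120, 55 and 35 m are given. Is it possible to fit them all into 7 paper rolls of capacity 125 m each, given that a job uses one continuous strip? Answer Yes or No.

A valid assignment using 7 paper rolls:
  roll 1: 120 = 120
  roll 2: 120 = 120
  roll 3: 90 + 35 = 125
  roll 4: 75 + 45 = 120
  roll 5: 65 + 60 = 125
  roll 6: 65 + 55 = 120
  roll 7: 35 + 25 + 25 = 85
Every load is within 125 m, so 7 paper rolls suffice.

Yes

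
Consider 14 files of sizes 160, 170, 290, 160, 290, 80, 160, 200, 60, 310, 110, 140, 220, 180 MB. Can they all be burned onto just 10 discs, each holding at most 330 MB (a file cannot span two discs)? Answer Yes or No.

Yes

A valid assignment using 9 discs:
  disc 1: 310 = 310
  disc 2: 290 = 290
  disc 3: 290 = 290
  disc 4: 220 + 110 = 330
  disc 5: 200 + 80 = 280
  disc 6: 180 + 140 = 320
  disc 7: 170 + 160 = 330
  disc 8: 160 + 160 = 320
  disc 9: 60 = 60
That uses only 9 ≤ 10, so 10 discs are enough.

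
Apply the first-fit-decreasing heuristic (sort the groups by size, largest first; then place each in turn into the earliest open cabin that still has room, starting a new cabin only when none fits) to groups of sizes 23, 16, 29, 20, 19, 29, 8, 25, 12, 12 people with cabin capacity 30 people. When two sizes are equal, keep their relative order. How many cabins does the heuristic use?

Sorted descending: 29, 29, 25, 23, 20, 19, 16, 12, 12, 8.
  29 → cabin 1 (new)  [load 29/30]
  29 → cabin 2 (new)  [load 29/30]
  25 → cabin 3 (new)  [load 25/30]
  23 → cabin 4 (new)  [load 23/30]
  20 → cabin 5 (new)  [load 20/30]
  19 → cabin 6 (new)  [load 19/30]
  16 → cabin 7 (new)  [load 16/30]
  12 → cabin 7  [load 28/30]
  12 → cabin 8 (new)  [load 12/30]
  8 → cabin 5  [load 28/30]
8 cabins opened.

8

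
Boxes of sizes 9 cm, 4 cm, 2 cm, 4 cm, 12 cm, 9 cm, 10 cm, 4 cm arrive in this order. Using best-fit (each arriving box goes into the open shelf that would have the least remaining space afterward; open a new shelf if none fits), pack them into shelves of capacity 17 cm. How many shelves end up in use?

4

  9 → shelf 1 (new)  [load 9/17]
  4 → shelf 1  [load 13/17]
  2 → shelf 1  [load 15/17]
  4 → shelf 2 (new)  [load 4/17]
  12 → shelf 2  [load 16/17]
  9 → shelf 3 (new)  [load 9/17]
  10 → shelf 4 (new)  [load 10/17]
  4 → shelf 4  [load 14/17]
4 shelves opened.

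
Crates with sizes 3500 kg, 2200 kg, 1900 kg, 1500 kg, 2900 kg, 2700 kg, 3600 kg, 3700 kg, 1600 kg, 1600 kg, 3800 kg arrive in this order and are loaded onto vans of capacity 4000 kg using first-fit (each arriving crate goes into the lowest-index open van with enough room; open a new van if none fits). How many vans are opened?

  3500 → van 1 (new)  [load 3500/4000]
  2200 → van 2 (new)  [load 2200/4000]
  1900 → van 3 (new)  [load 1900/4000]
  1500 → van 2  [load 3700/4000]
  2900 → van 4 (new)  [load 2900/4000]
  2700 → van 5 (new)  [load 2700/4000]
  3600 → van 6 (new)  [load 3600/4000]
  3700 → van 7 (new)  [load 3700/4000]
  1600 → van 3  [load 3500/4000]
  1600 → van 8 (new)  [load 1600/4000]
  3800 → van 9 (new)  [load 3800/4000]
9 vans opened.

9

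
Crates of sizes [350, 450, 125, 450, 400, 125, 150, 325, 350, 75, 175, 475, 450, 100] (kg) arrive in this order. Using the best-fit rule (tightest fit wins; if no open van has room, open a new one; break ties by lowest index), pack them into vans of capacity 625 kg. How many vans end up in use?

  350 → van 1 (new)  [load 350/625]
  450 → van 2 (new)  [load 450/625]
  125 → van 2  [load 575/625]
  450 → van 3 (new)  [load 450/625]
  400 → van 4 (new)  [load 400/625]
  125 → van 3  [load 575/625]
  150 → van 4  [load 550/625]
  325 → van 5 (new)  [load 325/625]
  350 → van 6 (new)  [load 350/625]
  75 → van 4  [load 625/625]
  175 → van 1  [load 525/625]
  475 → van 7 (new)  [load 475/625]
  450 → van 8 (new)  [load 450/625]
  100 → van 1  [load 625/625]
8 vans opened.

8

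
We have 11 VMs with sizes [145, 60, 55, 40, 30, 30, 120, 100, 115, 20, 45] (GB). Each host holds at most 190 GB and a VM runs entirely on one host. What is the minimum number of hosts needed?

4

Total = 145 + 120 + 115 + 100 + 60 + 55 + 45 + 40 + 30 + 30 + 20 = 760 GB.
Lower bound: ⌈760/190⌉ = 4 hosts.
A packing using 4 hosts:
  host 1: 145 + 45 = 190
  host 2: 120 + 40 + 30 = 190
  host 3: 115 + 55 + 20 = 190
  host 4: 100 + 60 + 30 = 190
This matches the lower bound, so 4 is optimal.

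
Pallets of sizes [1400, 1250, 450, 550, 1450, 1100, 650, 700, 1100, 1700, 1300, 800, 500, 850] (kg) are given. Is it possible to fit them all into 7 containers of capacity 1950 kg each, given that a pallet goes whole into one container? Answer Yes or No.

Total = 13800 kg; ⌈13800/1950⌉ = 8.
At least 8 containers are required, but only 7 are allowed.

No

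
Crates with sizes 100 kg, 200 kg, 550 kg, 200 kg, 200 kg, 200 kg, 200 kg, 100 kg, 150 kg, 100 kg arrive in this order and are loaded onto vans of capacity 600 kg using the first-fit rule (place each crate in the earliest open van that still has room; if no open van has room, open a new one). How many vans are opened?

  100 → van 1 (new)  [load 100/600]
  200 → van 1  [load 300/600]
  550 → van 2 (new)  [load 550/600]
  200 → van 1  [load 500/600]
  200 → van 3 (new)  [load 200/600]
  200 → van 3  [load 400/600]
  200 → van 3  [load 600/600]
  100 → van 1  [load 600/600]
  150 → van 4 (new)  [load 150/600]
  100 → van 4  [load 250/600]
4 vans opened.

4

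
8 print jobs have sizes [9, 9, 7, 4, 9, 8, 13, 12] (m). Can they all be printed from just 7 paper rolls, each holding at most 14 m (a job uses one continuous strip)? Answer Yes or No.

Yes

A valid assignment using 7 paper rolls:
  roll 1: 13 = 13
  roll 2: 12 = 12
  roll 3: 9 + 4 = 13
  roll 4: 9 = 9
  roll 5: 9 = 9
  roll 6: 8 = 8
  roll 7: 7 = 7
Every load is within 14 m, so 7 paper rolls suffice.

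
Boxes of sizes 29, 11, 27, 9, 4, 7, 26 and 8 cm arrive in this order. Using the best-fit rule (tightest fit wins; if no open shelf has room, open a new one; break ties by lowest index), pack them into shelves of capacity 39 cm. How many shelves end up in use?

  29 → shelf 1 (new)  [load 29/39]
  11 → shelf 2 (new)  [load 11/39]
  27 → shelf 2  [load 38/39]
  9 → shelf 1  [load 38/39]
  4 → shelf 3 (new)  [load 4/39]
  7 → shelf 3  [load 11/39]
  26 → shelf 3  [load 37/39]
  8 → shelf 4 (new)  [load 8/39]
4 shelves opened.

4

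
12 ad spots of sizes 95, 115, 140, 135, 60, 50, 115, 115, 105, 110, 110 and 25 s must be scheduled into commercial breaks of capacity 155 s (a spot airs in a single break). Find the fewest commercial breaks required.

Total = 140 + 135 + 115 + 115 + 115 + 110 + 110 + 105 + 95 + 60 + 50 + 25 = 1175 s.
Lower bound: ⌈1175/155⌉ = 8 commercial breaks.
Also, 9 ad spots each exceed 155/2 s, and no two of those can share a break, so at least 9 commercial breaks are needed.
A packing using 9 commercial breaks:
  break 1: 140 = 140
  break 2: 135 = 135
  break 3: 115 + 25 = 140
  break 4: 115 = 115
  break 5: 115 = 115
  break 6: 110 = 110
  break 7: 110 = 110
  break 8: 105 + 50 = 155
  break 9: 95 + 60 = 155
This matches the lower bound, so 9 is optimal.

9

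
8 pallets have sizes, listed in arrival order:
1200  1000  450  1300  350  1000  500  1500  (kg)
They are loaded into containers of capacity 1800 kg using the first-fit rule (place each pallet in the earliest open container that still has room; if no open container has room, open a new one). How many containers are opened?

5

  1200 → container 1 (new)  [load 1200/1800]
  1000 → container 2 (new)  [load 1000/1800]
  450 → container 1  [load 1650/1800]
  1300 → container 3 (new)  [load 1300/1800]
  350 → container 2  [load 1350/1800]
  1000 → container 4 (new)  [load 1000/1800]
  500 → container 3  [load 1800/1800]
  1500 → container 5 (new)  [load 1500/1800]
5 containers opened.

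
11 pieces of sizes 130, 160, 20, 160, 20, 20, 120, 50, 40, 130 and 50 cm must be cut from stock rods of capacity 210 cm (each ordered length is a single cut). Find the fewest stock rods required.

5

Total = 160 + 160 + 130 + 130 + 120 + 50 + 50 + 40 + 20 + 20 + 20 = 900 cm.
Lower bound: ⌈900/210⌉ = 5 stock rods.
A packing using 5 stock rods:
  stock rod 1: 160 + 50 = 210
  stock rod 2: 160 + 50 = 210
  stock rod 3: 130 + 40 + 20 + 20 = 210
  stock rod 4: 130 + 20 = 150
  stock rod 5: 120 = 120
This matches the lower bound, so 5 is optimal.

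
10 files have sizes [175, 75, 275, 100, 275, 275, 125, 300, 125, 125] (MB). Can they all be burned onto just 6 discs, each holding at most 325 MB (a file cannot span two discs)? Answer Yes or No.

No

Total = 1850 MB; ⌈1850/325⌉ = 6.
The bound of 6 does not rule out 6, but exhaustive search shows no assignment into 6 discs of capacity 325 MB exists — the minimum is 7.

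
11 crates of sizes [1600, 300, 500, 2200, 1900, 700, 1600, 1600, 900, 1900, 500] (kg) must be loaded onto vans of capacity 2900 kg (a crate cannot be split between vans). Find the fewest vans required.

6

Total = 2200 + 1900 + 1900 + 1600 + 1600 + 1600 + 900 + 700 + 500 + 500 + 300 = 13700 kg.
Lower bound: ⌈13700/2900⌉ = 5 vans.
Also, 6 crates each exceed 1450 kg, and no two of those can share a van, so at least 6 vans are needed.
A packing using 6 vans:
  van 1: 2200 + 700 = 2900
  van 2: 1900 + 900 = 2800
  van 3: 1900 + 500 + 500 = 2900
  van 4: 1600 + 300 = 1900
  van 5: 1600 = 1600
  van 6: 1600 = 1600
This matches the lower bound, so 6 is optimal.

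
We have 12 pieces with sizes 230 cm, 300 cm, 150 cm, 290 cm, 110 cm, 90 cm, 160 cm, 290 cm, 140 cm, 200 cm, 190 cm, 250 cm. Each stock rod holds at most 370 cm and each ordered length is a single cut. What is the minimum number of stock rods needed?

8

Total = 300 + 290 + 290 + 250 + 230 + 200 + 190 + 160 + 150 + 140 + 110 + 90 = 2400 cm.
Lower bound: ⌈2400/370⌉ = 7 stock rods.
A packing using 8 stock rods:
  stock rod 1: 300 = 300
  stock rod 2: 290 = 290
  stock rod 3: 290 = 290
  stock rod 4: 250 + 110 = 360
  stock rod 5: 230 + 140 = 370
  stock rod 6: 200 + 160 = 360
  stock rod 7: 190 + 150 = 340
  stock rod 8: 90 = 90
No arrangement into 7 stock rods stays within capacity, so 8 is optimal.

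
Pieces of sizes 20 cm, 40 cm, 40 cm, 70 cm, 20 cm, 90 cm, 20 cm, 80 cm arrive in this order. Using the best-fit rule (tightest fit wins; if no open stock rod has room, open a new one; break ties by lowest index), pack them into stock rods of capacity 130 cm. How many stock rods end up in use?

4

  20 → stock rod 1 (new)  [load 20/130]
  40 → stock rod 1  [load 60/130]
  40 → stock rod 1  [load 100/130]
  70 → stock rod 2 (new)  [load 70/130]
  20 → stock rod 1  [load 120/130]
  90 → stock rod 3 (new)  [load 90/130]
  20 → stock rod 3  [load 110/130]
  80 → stock rod 4 (new)  [load 80/130]
4 stock rods opened.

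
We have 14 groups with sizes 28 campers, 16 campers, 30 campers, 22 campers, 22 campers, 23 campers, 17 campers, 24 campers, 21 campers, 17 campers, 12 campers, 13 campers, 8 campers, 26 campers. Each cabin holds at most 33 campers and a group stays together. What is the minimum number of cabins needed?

10

Total = 30 + 28 + 26 + 24 + 23 + 22 + 22 + 21 + 17 + 17 + 16 + 13 + 12 + 8 = 279 campers.
Lower bound: ⌈279/33⌉ = 9 cabins.
Also, 10 groups each exceed 33/2 campers, and no two of those can share a cabin, so at least 10 cabins are needed.
A packing using 10 cabins:
  cabin 1: 30 = 30
  cabin 2: 28 = 28
  cabin 3: 26 = 26
  cabin 4: 24 + 8 = 32
  cabin 5: 23 = 23
  cabin 6: 22 = 22
  cabin 7: 22 = 22
  cabin 8: 21 + 12 = 33
  cabin 9: 17 + 16 = 33
  cabin 10: 17 + 13 = 30
This matches the lower bound, so 10 is optimal.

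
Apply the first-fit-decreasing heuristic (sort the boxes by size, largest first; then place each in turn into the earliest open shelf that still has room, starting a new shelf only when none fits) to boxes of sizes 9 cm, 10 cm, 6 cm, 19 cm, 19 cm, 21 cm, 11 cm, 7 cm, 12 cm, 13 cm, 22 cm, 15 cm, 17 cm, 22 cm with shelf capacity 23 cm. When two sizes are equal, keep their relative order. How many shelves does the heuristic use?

10

Sorted descending: 22, 22, 21, 19, 19, 17, 15, 13, 12, 11, 10, 9, 7, 6.
  22 → shelf 1 (new)  [load 22/23]
  22 → shelf 2 (new)  [load 22/23]
  21 → shelf 3 (new)  [load 21/23]
  19 → shelf 4 (new)  [load 19/23]
  19 → shelf 5 (new)  [load 19/23]
  17 → shelf 6 (new)  [load 17/23]
  15 → shelf 7 (new)  [load 15/23]
  13 → shelf 8 (new)  [load 13/23]
  12 → shelf 9 (new)  [load 12/23]
  11 → shelf 9  [load 23/23]
  10 → shelf 8  [load 23/23]
  9 → shelf 10 (new)  [load 9/23]
  7 → shelf 7  [load 22/23]
  6 → shelf 6  [load 23/23]
10 shelves opened.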